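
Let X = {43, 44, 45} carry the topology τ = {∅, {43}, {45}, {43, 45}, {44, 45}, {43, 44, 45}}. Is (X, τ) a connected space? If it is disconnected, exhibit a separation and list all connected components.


(X, τ) is disconnected; components = [{43}, {44, 45}].

Find clopen sets (U ∈ τ with X ∖ U ∈ τ):
  U = ∅, X ∖ U = {43, 44, 45} — both open, so U is clopen.
  U = {43}, X ∖ U = {44, 45} — both open, so U is clopen.
  U = {44, 45}, X ∖ U = {43} — both open, so U is clopen.
  U = {43, 44, 45}, X ∖ U = ∅ — both open, so U is clopen.
Nontrivial clopen(s) exist: e.g. {43}. So (X, τ) is disconnected.
Compute connected components by grouping points that agree on all clopens:
  component: {43}
  component: {44, 45}


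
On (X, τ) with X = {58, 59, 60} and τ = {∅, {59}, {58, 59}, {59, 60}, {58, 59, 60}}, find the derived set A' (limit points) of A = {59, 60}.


A' = {58, 60}

For each x ∈ X, list the open sets U ∈ τ with x ∈ U, then check whether U ∩ (A ∖ {x}) ≠ ∅ for every such U.
  x = 58: opens ∋ x are {58, 59}, {58, 59, 60}; each meets A ∖ {58}, so x IS a limit point.
  x = 59: open {59} ∋ x has {59} ∩ (A ∖ {59}) = ∅, so x is NOT a limit point.
  x = 60: opens ∋ x are {59, 60}, {58, 59, 60}; each meets A ∖ {60}, so x IS a limit point.
Collecting: A' = {58, 60}.


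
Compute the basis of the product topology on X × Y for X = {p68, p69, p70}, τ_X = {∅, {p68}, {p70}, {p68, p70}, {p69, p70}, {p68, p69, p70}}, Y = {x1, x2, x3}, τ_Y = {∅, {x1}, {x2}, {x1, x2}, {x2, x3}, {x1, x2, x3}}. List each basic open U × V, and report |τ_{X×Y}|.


Basis B = {∅ × ∅, {p68} × {x1}, {p68} × {x2}, {p70} × {x1}, {p70} × {x2}, {p68} × {x1, x2}, {p68, p70} × {x1}, {p68} × {x2, x3}, {p68, p70} × {x2}, {p69, p70} × {x1}, {p69, p70} × {x2}, {p70} × {x1, x2}, {p70} × {x2, x3}, {p68} × {x1, x2, x3}, {p68, p69, p70} × {x1}, {p68, p69, p70} × {x2}, {p70} × {x1, x2, x3}, {p68, p70} × {x1, x2}, {p68, p70} × {x2, x3}, {p69, p70} × {x1, x2}, {p69, p70} × {x2, x3}, {p68, p70} × {x1, x2, x3}, {p68, p69, p70} × {x1, x2}, {p68, p69, p70} × {x2, x3}, {p69, p70} × {x1, x2, x3}, {p68, p69, p70} × {x1, x2, x3}}; |τ_{X×Y}| = 108.

Enumerate products U × V with U ∈ τ_X, V ∈ τ_Y (deduplicated):
  ∅ × ∅ = {} (∅)
  {p68} × {x1} = {(p68,x1)}
  {p68} × {x2} = {(p68,x2)}
  {p70} × {x1} = {(p70,x1)}
  {p70} × {x2} = {(p70,x2)}
  {p68} × {x1, x2} = {(p68,x1), (p68,x2)}
  {p68, p70} × {x1} = {(p68,x1), (p70,x1)}
  {p68} × {x2, x3} = {(p68,x2), (p68,x3)}
  {p68, p70} × {x2} = {(p68,x2), (p70,x2)}
  {p69, p70} × {x1} = {(p69,x1), (p70,x1)}
  {p69, p70} × {x2} = {(p69,x2), (p70,x2)}
  {p70} × {x1, x2} = {(p70,x1), (p70,x2)}
  {p70} × {x2, x3} = {(p70,x2), (p70,x3)}
  {p68} × {x1, x2, x3} = {(p68,x1), (p68,x2), (p68,x3)}
  {p68, p69, p70} × {x1} = {(p68,x1), (p69,x1), (p70,x1)}
  {p68, p69, p70} × {x2} = {(p68,x2), (p69,x2), (p70,x2)}
  {p70} × {x1, x2, x3} = {(p70,x1), (p70,x2), (p70,x3)}
  {p68, p70} × {x1, x2} = {(p68,x1), (p68,x2), (p70,x1), (p70,x2)}
  {p68, p70} × {x2, x3} = {(p68,x2), (p68,x3), (p70,x2), (p70,x3)}
  {p69, p70} × {x1, x2} = {(p69,x1), (p69,x2), (p70,x1), (p70,x2)}
  {p69, p70} × {x2, x3} = {(p69,x2), (p69,x3), (p70,x2), (p70,x3)}
  {p68, p70} × {x1, x2, x3} = {(p68,x1), (p68,x2), (p68,x3), (p70,x1), (p70,x2), (p70,x3)}
  {p68, p69, p70} × {x1, x2} = {(p68,x1), (p68,x2), (p69,x1), (p69,x2), (p70,x1), (p70,x2)}
  {p68, p69, p70} × {x2, x3} = {(p68,x2), (p68,x3), (p69,x2), (p69,x3), (p70,x2), (p70,x3)}
  {p69, p70} × {x1, x2, x3} = {(p69,x1), (p69,x2), (p69,x3), (p70,x1), (p70,x2), (p70,x3)}
  {p68, p69, p70} × {x1, x2, x3} = {(p68,x1), (p68,x2), (p68,x3), (p69,x1), (p69,x2), (p69,x3), (p70,x1), (p70,x2), (p70,x3)}
These 26 distinct sets form the basis B.
Close under arbitrary unions to get τ_{X×Y}; counting gives |τ_{X×Y}| = 108.


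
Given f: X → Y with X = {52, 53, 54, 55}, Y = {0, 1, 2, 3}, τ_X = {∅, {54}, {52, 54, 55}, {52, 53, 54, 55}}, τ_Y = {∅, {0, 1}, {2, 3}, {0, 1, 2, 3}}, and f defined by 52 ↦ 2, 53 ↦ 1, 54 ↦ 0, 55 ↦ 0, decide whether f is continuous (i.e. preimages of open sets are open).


f is NOT continuous.

Compute f^{-1}(U) for each U ∈ τ_Y:
  U = ∅: f^{-1}(U) = ∅ ∈ τ_X ✓.
  U = {0, 1}: f^{-1}(U) = {53, 54, 55} ∉ τ_X ✗.
  U = {2, 3}: f^{-1}(U) = {52} ∉ τ_X ✗.
  U = {0, 1, 2, 3}: f^{-1}(U) = {52, 53, 54, 55} ∈ τ_X ✓.
Found U = {0, 1} with f^{-1}(U) = {53, 54, 55} not in τ_X. Therefore f is NOT continuous.


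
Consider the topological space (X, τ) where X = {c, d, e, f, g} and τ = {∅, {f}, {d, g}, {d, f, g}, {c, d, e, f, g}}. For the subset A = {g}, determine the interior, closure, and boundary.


int(A) = ∅, cl(A) = {c, d, e, g}, ∂A = {c, d, e, g}.

Closed sets in (X, τ) are complements of opens:
  closed(X, τ) = {∅, {c, e}, {c, e, f}, {c, d, e, g}, {c, d, e, f, g}}.
int(A) = ⋃ {U ∈ τ : U ⊆ A}. Opens contained in A: ∅.
Taking the union of these: int(A) = ∅.
cl(A) = ⋂ {C closed : A ⊆ C}. Closed sets containing A: {c, d, e, g}, {c, d, e, f, g}.
Intersecting these: cl(A) = {c, d, e, g}.
∂A = cl(A) ∖ int(A) = {c, d, e, g} ∖ ∅ = {c, d, e, g}.


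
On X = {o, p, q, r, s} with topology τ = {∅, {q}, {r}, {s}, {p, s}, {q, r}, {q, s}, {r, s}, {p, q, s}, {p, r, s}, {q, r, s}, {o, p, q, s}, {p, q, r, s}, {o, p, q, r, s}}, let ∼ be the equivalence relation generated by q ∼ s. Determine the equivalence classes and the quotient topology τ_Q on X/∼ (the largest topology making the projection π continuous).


X/∼ = {[o], [p], [q=s], [r]}; |τ_Q| = 8.

Equivalence classes: [o], [p], [q=s], [r].
Quotient map π: X → X/∼ sends o ↦ [o], p ↦ [p], q ↦ [q=s], r ↦ [r], s ↦ [q=s].
For each subset V ⊆ X/∼, compute π^{-1}(V) ⊆ X and check whether π^{-1}(V) ∈ τ. V is open in τ_Q iff π^{-1}(V) ∈ τ.
  V = {}: π^{-1}(V) = ∅ ∈ τ ✓.
  V = {[o]}: π^{-1}(V) = {o} ∉ τ ✗.
  V = {[p]}: π^{-1}(V) = {p} ∉ τ ✗.
  V = {[o], [p]}: π^{-1}(V) = {o, p} ∉ τ ✗.
  V = {[q=s]}: π^{-1}(V) = {q, s} ∈ τ ✓.
  V = {[o], [q=s]}: π^{-1}(V) = {o, q, s} ∉ τ ✗.
  V = {[p], [q=s]}: π^{-1}(V) = {p, q, s} ∈ τ ✓.
  V = {[o], [p], [q=s]}: π^{-1}(V) = {o, p, q, s} ∈ τ ✓.
  V = {[r]}: π^{-1}(V) = {r} ∈ τ ✓.
  V = {[o], [r]}: π^{-1}(V) = {o, r} ∉ τ ✗.
  V = {[p], [r]}: π^{-1}(V) = {p, r} ∉ τ ✗.
  V = {[o], [p], [r]}: π^{-1}(V) = {o, p, r} ∉ τ ✗.
  V = {[q=s], [r]}: π^{-1}(V) = {q, r, s} ∈ τ ✓.
  V = {[o], [q=s], [r]}: π^{-1}(V) = {o, q, r, s} ∉ τ ✗.
  V = {[p], [q=s], [r]}: π^{-1}(V) = {p, q, r, s} ∈ τ ✓.
  V = {[o], [p], [q=s], [r]}: π^{-1}(V) = {o, p, q, r, s} ∈ τ ✓.
Open sets in the quotient: τ_Q = {{}, {[q=s]}, {[p], [q=s]}, {[o], [p], [q=s]}, {[r]}, {[q=s], [r]}, {[p], [q=s], [r]}, {[o], [p], [q=s], [r]}} (8 elements).


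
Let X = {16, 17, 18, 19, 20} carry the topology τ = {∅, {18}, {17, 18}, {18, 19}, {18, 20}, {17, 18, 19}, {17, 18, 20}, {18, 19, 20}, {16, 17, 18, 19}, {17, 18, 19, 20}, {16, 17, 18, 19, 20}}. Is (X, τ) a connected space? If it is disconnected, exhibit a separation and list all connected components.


(X, τ) is connected.

Find clopen sets (U ∈ τ with X ∖ U ∈ τ):
  U = ∅, X ∖ U = {16, 17, 18, 19, 20} — both open, so U is clopen.
  U = {16, 17, 18, 19, 20}, X ∖ U = ∅ — both open, so U is clopen.
Only trivial clopens (∅ and X) exist, so (X, τ) is connected.
Compute connected components by grouping points that agree on all clopens:
  component: {16, 17, 18, 19, 20}


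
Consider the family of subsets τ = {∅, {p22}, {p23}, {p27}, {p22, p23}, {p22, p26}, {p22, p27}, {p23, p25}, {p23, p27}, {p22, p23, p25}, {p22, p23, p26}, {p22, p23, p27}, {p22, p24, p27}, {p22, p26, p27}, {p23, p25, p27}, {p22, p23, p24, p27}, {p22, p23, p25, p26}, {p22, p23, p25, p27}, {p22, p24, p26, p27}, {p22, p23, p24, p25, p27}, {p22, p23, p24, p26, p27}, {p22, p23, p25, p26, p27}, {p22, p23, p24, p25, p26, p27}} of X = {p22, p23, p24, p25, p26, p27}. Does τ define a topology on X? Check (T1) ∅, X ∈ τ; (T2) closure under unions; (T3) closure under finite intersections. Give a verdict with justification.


τ is NOT a topology on X.

Axiom (T1): ∅ ∈ τ? Yes; X ∈ τ? Yes.
Axiom (T2/T3): check pairwise unions and intersections of members of τ.
Counterexample for (T2): {p23} ∪ {p22, p26, p27} = {p22, p23, p26, p27} ∉ τ. Therefore τ is NOT a topology.


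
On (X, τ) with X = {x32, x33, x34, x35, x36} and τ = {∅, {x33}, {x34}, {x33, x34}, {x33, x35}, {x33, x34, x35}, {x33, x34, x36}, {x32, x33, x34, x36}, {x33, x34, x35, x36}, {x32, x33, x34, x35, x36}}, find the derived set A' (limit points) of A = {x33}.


A' = {x32, x35, x36}

For each x ∈ X, list the open sets U ∈ τ with x ∈ U, then check whether U ∩ (A ∖ {x}) ≠ ∅ for every such U.
  x = x32: opens ∋ x are {x32, x33, x34, x36}, {x32, x33, x34, x35, x36}; each meets A ∖ {x32}, so x IS a limit point.
  x = x33: open {x33} ∋ x has {x33} ∩ (A ∖ {x33}) = ∅, so x is NOT a limit point.
  x = x34: open {x34} ∋ x has {x34} ∩ (A ∖ {x34}) = ∅, so x is NOT a limit point.
  x = x35: opens ∋ x are {x33, x35}, {x33, x34, x35}, {x33, x34, x35, x36}, {x32, x33, x34, x35, x36}; each meets A ∖ {x35}, so x IS a limit point.
  x = x36: opens ∋ x are {x33, x34, x36}, {x32, x33, x34, x36}, {x33, x34, x35, x36}, {x32, x33, x34, x35, x36}; each meets A ∖ {x36}, so x IS a limit point.
Collecting: A' = {x32, x35, x36}.


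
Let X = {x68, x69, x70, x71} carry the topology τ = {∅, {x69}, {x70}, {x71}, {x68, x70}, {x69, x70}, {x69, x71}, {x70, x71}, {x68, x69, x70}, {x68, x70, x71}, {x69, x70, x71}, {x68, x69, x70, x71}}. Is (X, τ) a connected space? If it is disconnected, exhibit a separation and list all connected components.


(X, τ) is disconnected; components = [{x69}, {x71}, {x68, x70}].

Find clopen sets (U ∈ τ with X ∖ U ∈ τ):
  U = ∅, X ∖ U = {x68, x69, x70, x71} — both open, so U is clopen.
  U = {x69}, X ∖ U = {x68, x70, x71} — both open, so U is clopen.
  U = {x71}, X ∖ U = {x68, x69, x70} — both open, so U is clopen.
  U = {x68, x70}, X ∖ U = {x69, x71} — both open, so U is clopen.
  U = {x69, x71}, X ∖ U = {x68, x70} — both open, so U is clopen.
  U = {x68, x69, x70}, X ∖ U = {x71} — both open, so U is clopen.
  U = {x68, x70, x71}, X ∖ U = {x69} — both open, so U is clopen.
  U = {x68, x69, x70, x71}, X ∖ U = ∅ — both open, so U is clopen.
Nontrivial clopen(s) exist: e.g. {x69, x71}. So (X, τ) is disconnected.
Compute connected components by grouping points that agree on all clopens:
  component: {x69}
  component: {x71}
  component: {x68, x70}


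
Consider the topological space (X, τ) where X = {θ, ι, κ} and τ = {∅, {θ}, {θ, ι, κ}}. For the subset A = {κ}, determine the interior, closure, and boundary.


int(A) = ∅, cl(A) = {ι, κ}, ∂A = {ι, κ}.

Closed sets in (X, τ) are complements of opens:
  closed(X, τ) = {∅, {ι, κ}, {θ, ι, κ}}.
int(A) = ⋃ {U ∈ τ : U ⊆ A}. Opens contained in A: ∅.
Taking the union of these: int(A) = ∅.
cl(A) = ⋂ {C closed : A ⊆ C}. Closed sets containing A: {ι, κ}, {θ, ι, κ}.
Intersecting these: cl(A) = {ι, κ}.
∂A = cl(A) ∖ int(A) = {ι, κ} ∖ ∅ = {ι, κ}.


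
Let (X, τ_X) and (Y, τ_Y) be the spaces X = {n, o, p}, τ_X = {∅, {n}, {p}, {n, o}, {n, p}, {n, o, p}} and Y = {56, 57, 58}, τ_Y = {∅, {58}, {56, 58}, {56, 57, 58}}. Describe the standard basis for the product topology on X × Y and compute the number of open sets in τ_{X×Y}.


Basis B = {∅ × ∅, {n} × {58}, {p} × {58}, {n} × {56, 58}, {n, o} × {58}, {n, p} × {58}, {p} × {56, 58}, {n} × {56, 57, 58}, {n, o, p} × {58}, {p} × {56, 57, 58}, {n, o} × {56, 58}, {n, p} × {56, 58}, {n, o} × {56, 57, 58}, {n, p} × {56, 57, 58}, {n, o, p} × {56, 58}, {n, o, p} × {56, 57, 58}}; |τ_{X×Y}| = 40.

Enumerate products U × V with U ∈ τ_X, V ∈ τ_Y (deduplicated):
  ∅ × ∅ = {} (∅)
  {n} × {58} = {(n,58)}
  {p} × {58} = {(p,58)}
  {n} × {56, 58} = {(n,56), (n,58)}
  {n, o} × {58} = {(n,58), (o,58)}
  {n, p} × {58} = {(n,58), (p,58)}
  {p} × {56, 58} = {(p,56), (p,58)}
  {n} × {56, 57, 58} = {(n,56), (n,57), (n,58)}
  {n, o, p} × {58} = {(n,58), (o,58), (p,58)}
  {p} × {56, 57, 58} = {(p,56), (p,57), (p,58)}
  {n, o} × {56, 58} = {(n,56), (n,58), (o,56), (o,58)}
  {n, p} × {56, 58} = {(n,56), (n,58), (p,56), (p,58)}
  {n, o} × {56, 57, 58} = {(n,56), (n,57), (n,58), (o,56), (o,57), (o,58)}
  {n, p} × {56, 57, 58} = {(n,56), (n,57), (n,58), (p,56), (p,57), (p,58)}
  {n, o, p} × {56, 58} = {(n,56), (n,58), (o,56), (o,58), (p,56), (p,58)}
  {n, o, p} × {56, 57, 58} = {(n,56), (n,57), (n,58), (o,56), (o,57), (o,58), (p,56), (p,57), (p,58)}
These 16 distinct sets form the basis B.
Close under arbitrary unions to get τ_{X×Y}; counting gives |τ_{X×Y}| = 40.


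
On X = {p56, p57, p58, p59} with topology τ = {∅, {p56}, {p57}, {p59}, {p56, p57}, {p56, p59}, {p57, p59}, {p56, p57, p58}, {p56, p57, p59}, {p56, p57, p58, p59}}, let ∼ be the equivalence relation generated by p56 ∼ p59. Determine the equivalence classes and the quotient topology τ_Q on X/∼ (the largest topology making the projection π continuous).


X/∼ = {[p56=p59], [p57], [p58]}; |τ_Q| = 5.

Equivalence classes: [p56=p59], [p57], [p58].
Quotient map π: X → X/∼ sends p56 ↦ [p56=p59], p57 ↦ [p57], p58 ↦ [p58], p59 ↦ [p56=p59].
For each subset V ⊆ X/∼, compute π^{-1}(V) ⊆ X and check whether π^{-1}(V) ∈ τ. V is open in τ_Q iff π^{-1}(V) ∈ τ.
  V = {}: π^{-1}(V) = ∅ ∈ τ ✓.
  V = {[p56=p59]}: π^{-1}(V) = {p56, p59} ∈ τ ✓.
  V = {[p57]}: π^{-1}(V) = {p57} ∈ τ ✓.
  V = {[p56=p59], [p57]}: π^{-1}(V) = {p56, p57, p59} ∈ τ ✓.
  V = {[p58]}: π^{-1}(V) = {p58} ∉ τ ✗.
  V = {[p56=p59], [p58]}: π^{-1}(V) = {p56, p58, p59} ∉ τ ✗.
  V = {[p57], [p58]}: π^{-1}(V) = {p57, p58} ∉ τ ✗.
  V = {[p56=p59], [p57], [p58]}: π^{-1}(V) = {p56, p57, p58, p59} ∈ τ ✓.
Open sets in the quotient: τ_Q = {{}, {[p56=p59]}, {[p57]}, {[p56=p59], [p57]}, {[p56=p59], [p57], [p58]}} (5 elements).


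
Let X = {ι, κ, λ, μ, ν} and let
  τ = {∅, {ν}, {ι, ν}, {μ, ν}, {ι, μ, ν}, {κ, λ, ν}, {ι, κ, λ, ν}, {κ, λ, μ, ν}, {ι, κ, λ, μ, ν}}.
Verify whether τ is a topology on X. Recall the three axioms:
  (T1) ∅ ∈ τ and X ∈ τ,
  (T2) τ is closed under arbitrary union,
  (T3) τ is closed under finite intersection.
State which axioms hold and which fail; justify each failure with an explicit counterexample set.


τ IS a topology on X.

Axiom (T1): ∅ ∈ τ? Yes; X ∈ τ? Yes.
Axiom (T2/T3): check pairwise unions and intersections of members of τ.
All pairwise intersections and unions checked — each lies in τ. Therefore τ satisfies (T1), (T2), (T3): it IS a topology on X.


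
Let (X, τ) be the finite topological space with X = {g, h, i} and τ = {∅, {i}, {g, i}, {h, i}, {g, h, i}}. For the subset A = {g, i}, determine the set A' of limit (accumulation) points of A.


A' = {g, h}

For each x ∈ X, list the open sets U ∈ τ with x ∈ U, then check whether U ∩ (A ∖ {x}) ≠ ∅ for every such U.
  x = g: opens ∋ x are {g, i}, {g, h, i}; each meets A ∖ {g}, so x IS a limit point.
  x = h: opens ∋ x are {h, i}, {g, h, i}; each meets A ∖ {h}, so x IS a limit point.
  x = i: open {i} ∋ x has {i} ∩ (A ∖ {i}) = ∅, so x is NOT a limit point.
Collecting: A' = {g, h}.


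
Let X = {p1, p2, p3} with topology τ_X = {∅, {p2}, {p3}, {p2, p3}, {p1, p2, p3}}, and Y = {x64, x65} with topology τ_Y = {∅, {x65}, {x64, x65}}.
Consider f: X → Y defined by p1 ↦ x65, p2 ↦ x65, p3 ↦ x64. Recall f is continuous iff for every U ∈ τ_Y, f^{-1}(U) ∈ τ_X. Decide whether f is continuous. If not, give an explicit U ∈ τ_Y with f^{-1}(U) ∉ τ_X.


f is NOT continuous.

Compute f^{-1}(U) for each U ∈ τ_Y:
  U = ∅: f^{-1}(U) = ∅ ∈ τ_X ✓.
  U = {x65}: f^{-1}(U) = {p1, p2} ∉ τ_X ✗.
  U = {x64, x65}: f^{-1}(U) = {p1, p2, p3} ∈ τ_X ✓.
Found U = {x65} with f^{-1}(U) = {p1, p2} not in τ_X. Therefore f is NOT continuous.


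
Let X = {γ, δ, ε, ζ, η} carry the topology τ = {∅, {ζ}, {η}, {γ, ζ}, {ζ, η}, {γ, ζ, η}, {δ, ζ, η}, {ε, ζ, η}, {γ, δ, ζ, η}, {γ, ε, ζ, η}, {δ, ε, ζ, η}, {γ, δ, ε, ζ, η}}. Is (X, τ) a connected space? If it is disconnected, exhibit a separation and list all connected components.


(X, τ) is connected.

Find clopen sets (U ∈ τ with X ∖ U ∈ τ):
  U = ∅, X ∖ U = {γ, δ, ε, ζ, η} — both open, so U is clopen.
  U = {γ, δ, ε, ζ, η}, X ∖ U = ∅ — both open, so U is clopen.
Only trivial clopens (∅ and X) exist, so (X, τ) is connected.
Compute connected components by grouping points that agree on all clopens:
  component: {γ, δ, ε, ζ, η}


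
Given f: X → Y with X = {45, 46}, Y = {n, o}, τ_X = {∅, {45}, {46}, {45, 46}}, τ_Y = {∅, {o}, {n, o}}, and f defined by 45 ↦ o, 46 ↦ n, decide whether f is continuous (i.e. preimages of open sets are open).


f IS continuous.

Compute f^{-1}(U) for each U ∈ τ_Y:
  U = ∅: f^{-1}(U) = ∅ ∈ τ_X ✓.
  U = {o}: f^{-1}(U) = {45} ∈ τ_X ✓.
  U = {n, o}: f^{-1}(U) = {45, 46} ∈ τ_X ✓.
Every preimage lies in τ_X, so f IS continuous.


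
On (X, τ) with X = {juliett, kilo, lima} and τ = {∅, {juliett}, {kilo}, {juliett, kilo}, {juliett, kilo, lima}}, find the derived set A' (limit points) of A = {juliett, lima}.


A' = {lima}

For each x ∈ X, list the open sets U ∈ τ with x ∈ U, then check whether U ∩ (A ∖ {x}) ≠ ∅ for every such U.
  x = juliett: open {juliett} ∋ x has {juliett} ∩ (A ∖ {juliett}) = ∅, so x is NOT a limit point.
  x = kilo: open {kilo} ∋ x has {kilo} ∩ (A ∖ {kilo}) = ∅, so x is NOT a limit point.
  x = lima: opens ∋ x are {juliett, kilo, lima}; each meets A ∖ {lima}, so x IS a limit point.
Collecting: A' = {lima}.


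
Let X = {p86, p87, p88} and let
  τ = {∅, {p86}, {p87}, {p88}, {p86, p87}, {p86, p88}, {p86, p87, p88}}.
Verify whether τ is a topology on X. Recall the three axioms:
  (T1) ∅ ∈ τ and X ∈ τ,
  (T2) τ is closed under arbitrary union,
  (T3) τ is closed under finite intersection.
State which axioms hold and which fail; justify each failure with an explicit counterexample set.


τ is NOT a topology on X.

Axiom (T1): ∅ ∈ τ? Yes; X ∈ τ? Yes.
Axiom (T2/T3): check pairwise unions and intersections of members of τ.
Counterexample for (T2): {p87} ∪ {p88} = {p87, p88} ∉ τ. Therefore τ is NOT a topology.


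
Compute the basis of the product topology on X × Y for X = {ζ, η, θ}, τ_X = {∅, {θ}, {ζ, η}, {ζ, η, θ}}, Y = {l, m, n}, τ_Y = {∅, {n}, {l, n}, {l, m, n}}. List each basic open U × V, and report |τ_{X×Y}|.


Basis B = {∅ × ∅, {θ} × {n}, {ζ, η} × {n}, {θ} × {l, n}, {ζ, η, θ} × {n}, {θ} × {l, m, n}, {ζ, η} × {l, n}, {ζ, η} × {l, m, n}, {ζ, η, θ} × {l, n}, {ζ, η, θ} × {l, m, n}}; |τ_{X×Y}| = 16.

Enumerate products U × V with U ∈ τ_X, V ∈ τ_Y (deduplicated):
  ∅ × ∅ = {} (∅)
  {θ} × {n} = {(θ,n)}
  {ζ, η} × {n} = {(ζ,n), (η,n)}
  {θ} × {l, n} = {(θ,l), (θ,n)}
  {ζ, η, θ} × {n} = {(ζ,n), (η,n), (θ,n)}
  {θ} × {l, m, n} = {(θ,l), (θ,m), (θ,n)}
  {ζ, η} × {l, n} = {(ζ,l), (ζ,n), (η,l), (η,n)}
  {ζ, η} × {l, m, n} = {(ζ,l), (ζ,m), (ζ,n), (η,l), (η,m), (η,n)}
  {ζ, η, θ} × {l, n} = {(ζ,l), (ζ,n), (η,l), (η,n), (θ,l), (θ,n)}
  {ζ, η, θ} × {l, m, n} = {(ζ,l), (ζ,m), (ζ,n), (η,l), (η,m), (η,n), (θ,l), (θ,m), (θ,n)}
These 10 distinct sets form the basis B.
Close under arbitrary unions to get τ_{X×Y}; counting gives |τ_{X×Y}| = 16.


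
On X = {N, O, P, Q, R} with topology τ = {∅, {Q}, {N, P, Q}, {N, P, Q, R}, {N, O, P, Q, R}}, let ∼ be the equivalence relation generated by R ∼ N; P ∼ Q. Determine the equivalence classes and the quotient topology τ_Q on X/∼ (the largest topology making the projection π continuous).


X/∼ = {[N=R], [O], [P=Q]}; |τ_Q| = 3.

Equivalence classes: [N=R], [O], [P=Q].
Quotient map π: X → X/∼ sends N ↦ [N=R], O ↦ [O], P ↦ [P=Q], Q ↦ [P=Q], R ↦ [N=R].
For each subset V ⊆ X/∼, compute π^{-1}(V) ⊆ X and check whether π^{-1}(V) ∈ τ. V is open in τ_Q iff π^{-1}(V) ∈ τ.
  V = {}: π^{-1}(V) = ∅ ∈ τ ✓.
  V = {[N=R]}: π^{-1}(V) = {N, R} ∉ τ ✗.
  V = {[O]}: π^{-1}(V) = {O} ∉ τ ✗.
  V = {[N=R], [O]}: π^{-1}(V) = {N, O, R} ∉ τ ✗.
  V = {[P=Q]}: π^{-1}(V) = {P, Q} ∉ τ ✗.
  V = {[N=R], [P=Q]}: π^{-1}(V) = {N, P, Q, R} ∈ τ ✓.
  V = {[O], [P=Q]}: π^{-1}(V) = {O, P, Q} ∉ τ ✗.
  V = {[N=R], [O], [P=Q]}: π^{-1}(V) = {N, O, P, Q, R} ∈ τ ✓.
Open sets in the quotient: τ_Q = {{}, {[N=R], [P=Q]}, {[N=R], [O], [P=Q]}} (3 elements).


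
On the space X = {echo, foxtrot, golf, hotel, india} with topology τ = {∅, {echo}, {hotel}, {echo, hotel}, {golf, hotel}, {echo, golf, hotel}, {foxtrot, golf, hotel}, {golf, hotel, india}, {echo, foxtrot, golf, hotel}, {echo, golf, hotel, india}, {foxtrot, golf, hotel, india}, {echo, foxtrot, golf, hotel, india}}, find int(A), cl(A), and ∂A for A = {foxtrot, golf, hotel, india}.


int(A) = {foxtrot, golf, hotel, india}, cl(A) = {foxtrot, golf, hotel, india}, ∂A = ∅.

Closed sets in (X, τ) are complements of opens:
  closed(X, τ) = {∅, {echo}, {foxtrot}, {india}, {echo, foxtrot}, {echo, india}, {foxtrot, india}, {echo, foxtrot, india}, {foxtrot, golf, india}, {echo, foxtrot, golf, india}, {foxtrot, golf, hotel, india}, {echo, foxtrot, golf, hotel, india}}.
int(A) = ⋃ {U ∈ τ : U ⊆ A}. Opens contained in A: ∅, {hotel}, {golf, hotel}, {foxtrot, golf, hotel}, {golf, hotel, india}, {foxtrot, golf, hotel, india}.
Taking the union of these: int(A) = {foxtrot, golf, hotel, india}.
cl(A) = ⋂ {C closed : A ⊆ C}. Closed sets containing A: {foxtrot, golf, hotel, india}, {echo, foxtrot, golf, hotel, india}.
Intersecting these: cl(A) = {foxtrot, golf, hotel, india}.
∂A = cl(A) ∖ int(A) = {foxtrot, golf, hotel, india} ∖ {foxtrot, golf, hotel, india} = ∅.


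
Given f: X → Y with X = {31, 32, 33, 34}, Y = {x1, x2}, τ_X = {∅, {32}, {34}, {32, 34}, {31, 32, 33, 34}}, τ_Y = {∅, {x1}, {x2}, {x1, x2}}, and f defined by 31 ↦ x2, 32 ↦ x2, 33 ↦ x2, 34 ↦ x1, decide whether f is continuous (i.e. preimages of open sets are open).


f is NOT continuous.

Compute f^{-1}(U) for each U ∈ τ_Y:
  U = ∅: f^{-1}(U) = ∅ ∈ τ_X ✓.
  U = {x1}: f^{-1}(U) = {34} ∈ τ_X ✓.
  U = {x2}: f^{-1}(U) = {31, 32, 33} ∉ τ_X ✗.
  U = {x1, x2}: f^{-1}(U) = {31, 32, 33, 34} ∈ τ_X ✓.
Found U = {x2} with f^{-1}(U) = {31, 32, 33} not in τ_X. Therefore f is NOT continuous.


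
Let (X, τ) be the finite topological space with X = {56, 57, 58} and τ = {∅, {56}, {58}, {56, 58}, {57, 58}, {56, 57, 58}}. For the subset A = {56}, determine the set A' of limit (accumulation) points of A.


A' = ∅

For each x ∈ X, list the open sets U ∈ τ with x ∈ U, then check whether U ∩ (A ∖ {x}) ≠ ∅ for every such U.
  x = 56: open {56} ∋ x has {56} ∩ (A ∖ {56}) = ∅, so x is NOT a limit point.
  x = 57: open {57, 58} ∋ x has {57, 58} ∩ (A ∖ {57}) = ∅, so x is NOT a limit point.
  x = 58: open {58} ∋ x has {58} ∩ (A ∖ {58}) = ∅, so x is NOT a limit point.
Collecting: A' = ∅.


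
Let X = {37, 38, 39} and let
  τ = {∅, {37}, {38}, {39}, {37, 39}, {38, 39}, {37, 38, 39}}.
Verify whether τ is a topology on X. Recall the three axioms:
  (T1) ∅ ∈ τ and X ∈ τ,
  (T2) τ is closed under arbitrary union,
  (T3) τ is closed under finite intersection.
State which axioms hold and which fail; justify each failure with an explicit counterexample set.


τ is NOT a topology on X.

Axiom (T1): ∅ ∈ τ? Yes; X ∈ τ? Yes.
Axiom (T2/T3): check pairwise unions and intersections of members of τ.
Counterexample for (T2): {37} ∪ {38} = {37, 38} ∉ τ. Therefore τ is NOT a topology.


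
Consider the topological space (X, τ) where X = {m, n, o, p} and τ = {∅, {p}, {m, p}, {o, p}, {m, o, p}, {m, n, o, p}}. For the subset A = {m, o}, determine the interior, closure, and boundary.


int(A) = ∅, cl(A) = {m, n, o}, ∂A = {m, n, o}.

Closed sets in (X, τ) are complements of opens:
  closed(X, τ) = {∅, {n}, {m, n}, {n, o}, {m, n, o}, {m, n, o, p}}.
int(A) = ⋃ {U ∈ τ : U ⊆ A}. Opens contained in A: ∅.
Taking the union of these: int(A) = ∅.
cl(A) = ⋂ {C closed : A ⊆ C}. Closed sets containing A: {m, n, o}, {m, n, o, p}.
Intersecting these: cl(A) = {m, n, o}.
∂A = cl(A) ∖ int(A) = {m, n, o} ∖ ∅ = {m, n, o}.


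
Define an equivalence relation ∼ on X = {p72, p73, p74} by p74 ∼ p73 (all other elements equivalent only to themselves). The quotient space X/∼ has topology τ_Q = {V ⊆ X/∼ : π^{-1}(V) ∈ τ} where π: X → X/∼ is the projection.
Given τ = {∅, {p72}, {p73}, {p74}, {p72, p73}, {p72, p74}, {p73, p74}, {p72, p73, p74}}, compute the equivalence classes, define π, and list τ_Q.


X/∼ = {[p72], [p73=p74]}; |τ_Q| = 4.

Equivalence classes: [p72], [p73=p74].
Quotient map π: X → X/∼ sends p72 ↦ [p72], p73 ↦ [p73=p74], p74 ↦ [p73=p74].
For each subset V ⊆ X/∼, compute π^{-1}(V) ⊆ X and check whether π^{-1}(V) ∈ τ. V is open in τ_Q iff π^{-1}(V) ∈ τ.
  V = {}: π^{-1}(V) = ∅ ∈ τ ✓.
  V = {[p72]}: π^{-1}(V) = {p72} ∈ τ ✓.
  V = {[p73=p74]}: π^{-1}(V) = {p73, p74} ∈ τ ✓.
  V = {[p72], [p73=p74]}: π^{-1}(V) = {p72, p73, p74} ∈ τ ✓.
Open sets in the quotient: τ_Q = {{}, {[p72]}, {[p73=p74]}, {[p72], [p73=p74]}} (4 elements).


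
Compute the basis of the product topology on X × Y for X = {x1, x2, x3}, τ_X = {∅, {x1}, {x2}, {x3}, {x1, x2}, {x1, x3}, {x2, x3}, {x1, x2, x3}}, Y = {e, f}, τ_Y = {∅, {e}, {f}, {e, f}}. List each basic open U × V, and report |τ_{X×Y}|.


Basis B = {∅ × ∅, {x1} × {e}, {x1} × {f}, {x2} × {e}, {x2} × {f}, {x3} × {e}, {x3} × {f}, {x1} × {e, f}, {x1, x2} × {e}, {x1, x3} × {e}, {x1, x2} × {f}, {x1, x3} × {f}, {x2} × {e, f}, {x2, x3} × {e}, {x2, x3} × {f}, {x3} × {e, f}, {x1, x2, x3} × {e}, {x1, x2, x3} × {f}, {x1, x2} × {e, f}, {x1, x3} × {e, f}, {x2, x3} × {e, f}, {x1, x2, x3} × {e, f}}; |τ_{X×Y}| = 64.

Enumerate products U × V with U ∈ τ_X, V ∈ τ_Y (deduplicated):
  ∅ × ∅ = {} (∅)
  {x1} × {e} = {(x1,e)}
  {x1} × {f} = {(x1,f)}
  {x2} × {e} = {(x2,e)}
  {x2} × {f} = {(x2,f)}
  {x3} × {e} = {(x3,e)}
  {x3} × {f} = {(x3,f)}
  {x1} × {e, f} = {(x1,e), (x1,f)}
  {x1, x2} × {e} = {(x1,e), (x2,e)}
  {x1, x3} × {e} = {(x1,e), (x3,e)}
  {x1, x2} × {f} = {(x1,f), (x2,f)}
  {x1, x3} × {f} = {(x1,f), (x3,f)}
  {x2} × {e, f} = {(x2,e), (x2,f)}
  {x2, x3} × {e} = {(x2,e), (x3,e)}
  {x2, x3} × {f} = {(x2,f), (x3,f)}
  {x3} × {e, f} = {(x3,e), (x3,f)}
  {x1, x2, x3} × {e} = {(x1,e), (x2,e), (x3,e)}
  {x1, x2, x3} × {f} = {(x1,f), (x2,f), (x3,f)}
  {x1, x2} × {e, f} = {(x1,e), (x1,f), (x2,e), (x2,f)}
  {x1, x3} × {e, f} = {(x1,e), (x1,f), (x3,e), (x3,f)}
  {x2, x3} × {e, f} = {(x2,e), (x2,f), (x3,e), (x3,f)}
  {x1, x2, x3} × {e, f} = {(x1,e), (x1,f), (x2,e), (x2,f), (x3,e), (x3,f)}
These 22 distinct sets form the basis B.
Close under arbitrary unions to get τ_{X×Y}; counting gives |τ_{X×Y}| = 64.


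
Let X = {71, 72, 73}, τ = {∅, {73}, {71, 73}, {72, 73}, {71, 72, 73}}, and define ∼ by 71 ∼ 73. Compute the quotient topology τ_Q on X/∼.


X/∼ = {[71=73], [72]}; |τ_Q| = 3.

Equivalence classes: [71=73], [72].
Quotient map π: X → X/∼ sends 71 ↦ [71=73], 72 ↦ [72], 73 ↦ [71=73].
For each subset V ⊆ X/∼, compute π^{-1}(V) ⊆ X and check whether π^{-1}(V) ∈ τ. V is open in τ_Q iff π^{-1}(V) ∈ τ.
  V = {}: π^{-1}(V) = ∅ ∈ τ ✓.
  V = {[71=73]}: π^{-1}(V) = {71, 73} ∈ τ ✓.
  V = {[72]}: π^{-1}(V) = {72} ∉ τ ✗.
  V = {[71=73], [72]}: π^{-1}(V) = {71, 72, 73} ∈ τ ✓.
Open sets in the quotient: τ_Q = {{}, {[71=73]}, {[71=73], [72]}} (3 elements).


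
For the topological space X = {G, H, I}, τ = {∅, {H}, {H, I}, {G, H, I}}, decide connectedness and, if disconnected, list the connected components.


(X, τ) is connected.

Find clopen sets (U ∈ τ with X ∖ U ∈ τ):
  U = ∅, X ∖ U = {G, H, I} — both open, so U is clopen.
  U = {G, H, I}, X ∖ U = ∅ — both open, so U is clopen.
Only trivial clopens (∅ and X) exist, so (X, τ) is connected.
Compute connected components by grouping points that agree on all clopens:
  component: {G, H, I}


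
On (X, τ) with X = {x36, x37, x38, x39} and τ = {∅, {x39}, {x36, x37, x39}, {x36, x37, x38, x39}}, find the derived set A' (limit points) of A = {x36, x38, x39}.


A' = {x36, x37, x38}

For each x ∈ X, list the open sets U ∈ τ with x ∈ U, then check whether U ∩ (A ∖ {x}) ≠ ∅ for every such U.
  x = x36: opens ∋ x are {x36, x37, x39}, {x36, x37, x38, x39}; each meets A ∖ {x36}, so x IS a limit point.
  x = x37: opens ∋ x are {x36, x37, x39}, {x36, x37, x38, x39}; each meets A ∖ {x37}, so x IS a limit point.
  x = x38: opens ∋ x are {x36, x37, x38, x39}; each meets A ∖ {x38}, so x IS a limit point.
  x = x39: open {x39} ∋ x has {x39} ∩ (A ∖ {x39}) = ∅, so x is NOT a limit point.
Collecting: A' = {x36, x37, x38}.


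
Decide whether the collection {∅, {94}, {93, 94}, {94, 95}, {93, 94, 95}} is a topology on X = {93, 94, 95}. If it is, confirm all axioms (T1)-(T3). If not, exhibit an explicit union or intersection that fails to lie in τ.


τ IS a topology on X.

Axiom (T1): ∅ ∈ τ? Yes; X ∈ τ? Yes.
Axiom (T2/T3): check pairwise unions and intersections of members of τ.
All pairwise intersections and unions checked — each lies in τ. Therefore τ satisfies (T1), (T2), (T3): it IS a topology on X.


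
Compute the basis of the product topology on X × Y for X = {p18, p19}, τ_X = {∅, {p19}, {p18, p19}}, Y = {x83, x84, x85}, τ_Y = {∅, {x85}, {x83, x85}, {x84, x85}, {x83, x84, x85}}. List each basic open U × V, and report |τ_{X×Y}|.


Basis B = {∅ × ∅, {p19} × {x85}, {p18, p19} × {x85}, {p19} × {x83, x85}, {p19} × {x84, x85}, {p19} × {x83, x84, x85}, {p18, p19} × {x83, x85}, {p18, p19} × {x84, x85}, {p18, p19} × {x83, x84, x85}}; |τ_{X×Y}| = 14.

Enumerate products U × V with U ∈ τ_X, V ∈ τ_Y (deduplicated):
  ∅ × ∅ = {} (∅)
  {p19} × {x85} = {(p19,x85)}
  {p18, p19} × {x85} = {(p18,x85), (p19,x85)}
  {p19} × {x83, x85} = {(p19,x83), (p19,x85)}
  {p19} × {x84, x85} = {(p19,x84), (p19,x85)}
  {p19} × {x83, x84, x85} = {(p19,x83), (p19,x84), (p19,x85)}
  {p18, p19} × {x83, x85} = {(p18,x83), (p18,x85), (p19,x83), (p19,x85)}
  {p18, p19} × {x84, x85} = {(p18,x84), (p18,x85), (p19,x84), (p19,x85)}
  {p18, p19} × {x83, x84, x85} = {(p18,x83), (p18,x84), (p18,x85), (p19,x83), (p19,x84), (p19,x85)}
These 9 distinct sets form the basis B.
Close under arbitrary unions to get τ_{X×Y}; counting gives |τ_{X×Y}| = 14.


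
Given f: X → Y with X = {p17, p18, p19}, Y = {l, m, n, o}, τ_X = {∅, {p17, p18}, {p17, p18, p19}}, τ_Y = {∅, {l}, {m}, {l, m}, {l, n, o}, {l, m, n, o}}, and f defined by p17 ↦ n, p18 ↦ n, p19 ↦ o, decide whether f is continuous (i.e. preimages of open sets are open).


f IS continuous.

Compute f^{-1}(U) for each U ∈ τ_Y:
  U = ∅: f^{-1}(U) = ∅ ∈ τ_X ✓.
  U = {l}: f^{-1}(U) = ∅ ∈ τ_X ✓.
  U = {m}: f^{-1}(U) = ∅ ∈ τ_X ✓.
  U = {l, m}: f^{-1}(U) = ∅ ∈ τ_X ✓.
  U = {l, n, o}: f^{-1}(U) = {p17, p18, p19} ∈ τ_X ✓.
  U = {l, m, n, o}: f^{-1}(U) = {p17, p18, p19} ∈ τ_X ✓.
Every preimage lies in τ_X, so f IS continuous.


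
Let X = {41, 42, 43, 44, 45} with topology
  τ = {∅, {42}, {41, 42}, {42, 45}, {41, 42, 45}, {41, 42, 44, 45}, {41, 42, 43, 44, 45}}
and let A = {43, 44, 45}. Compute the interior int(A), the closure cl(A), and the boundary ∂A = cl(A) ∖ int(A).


int(A) = ∅, cl(A) = {43, 44, 45}, ∂A = {43, 44, 45}.

Closed sets in (X, τ) are complements of opens:
  closed(X, τ) = {∅, {43}, {43, 44}, {41, 43, 44}, {43, 44, 45}, {41, 43, 44, 45}, {41, 42, 43, 44, 45}}.
int(A) = ⋃ {U ∈ τ : U ⊆ A}. Opens contained in A: ∅.
Taking the union of these: int(A) = ∅.
cl(A) = ⋂ {C closed : A ⊆ C}. Closed sets containing A: {43, 44, 45}, {41, 43, 44, 45}, {41, 42, 43, 44, 45}.
Intersecting these: cl(A) = {43, 44, 45}.
∂A = cl(A) ∖ int(A) = {43, 44, 45} ∖ ∅ = {43, 44, 45}.


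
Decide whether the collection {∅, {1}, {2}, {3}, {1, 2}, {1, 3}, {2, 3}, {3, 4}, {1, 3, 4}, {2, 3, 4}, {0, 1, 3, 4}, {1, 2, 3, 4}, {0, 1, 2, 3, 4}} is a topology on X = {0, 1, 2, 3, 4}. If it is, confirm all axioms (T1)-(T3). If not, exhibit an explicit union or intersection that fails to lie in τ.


τ is NOT a topology on X.

Axiom (T1): ∅ ∈ τ? Yes; X ∈ τ? Yes.
Axiom (T2/T3): check pairwise unions and intersections of members of τ.
Counterexample for (T2): {1} ∪ {2, 3} = {1, 2, 3} ∉ τ. Therefore τ is NOT a topology.


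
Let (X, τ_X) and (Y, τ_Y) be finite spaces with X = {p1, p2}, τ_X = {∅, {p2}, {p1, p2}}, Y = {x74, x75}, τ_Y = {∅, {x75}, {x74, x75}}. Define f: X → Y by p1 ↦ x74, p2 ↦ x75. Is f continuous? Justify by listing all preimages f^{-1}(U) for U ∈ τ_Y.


f IS continuous.

Compute f^{-1}(U) for each U ∈ τ_Y:
  U = ∅: f^{-1}(U) = ∅ ∈ τ_X ✓.
  U = {x75}: f^{-1}(U) = {p2} ∈ τ_X ✓.
  U = {x74, x75}: f^{-1}(U) = {p1, p2} ∈ τ_X ✓.
Every preimage lies in τ_X, so f IS continuous.


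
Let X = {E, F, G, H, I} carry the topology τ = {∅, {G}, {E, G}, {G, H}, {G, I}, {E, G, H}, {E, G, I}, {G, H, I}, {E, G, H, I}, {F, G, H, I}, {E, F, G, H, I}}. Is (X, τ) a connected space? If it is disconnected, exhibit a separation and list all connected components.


(X, τ) is connected.

Find clopen sets (U ∈ τ with X ∖ U ∈ τ):
  U = ∅, X ∖ U = {E, F, G, H, I} — both open, so U is clopen.
  U = {E, F, G, H, I}, X ∖ U = ∅ — both open, so U is clopen.
Only trivial clopens (∅ and X) exist, so (X, τ) is connected.
Compute connected components by grouping points that agree on all clopens:
  component: {E, F, G, H, I}


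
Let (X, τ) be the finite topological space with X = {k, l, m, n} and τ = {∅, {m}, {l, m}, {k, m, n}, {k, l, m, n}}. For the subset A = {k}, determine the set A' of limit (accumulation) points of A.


A' = {n}

For each x ∈ X, list the open sets U ∈ τ with x ∈ U, then check whether U ∩ (A ∖ {x}) ≠ ∅ for every such U.
  x = k: open {k, m, n} ∋ x has {k, m, n} ∩ (A ∖ {k}) = ∅, so x is NOT a limit point.
  x = l: open {l, m} ∋ x has {l, m} ∩ (A ∖ {l}) = ∅, so x is NOT a limit point.
  x = m: open {m} ∋ x has {m} ∩ (A ∖ {m}) = ∅, so x is NOT a limit point.
  x = n: opens ∋ x are {k, m, n}, {k, l, m, n}; each meets A ∖ {n}, so x IS a limit point.
Collecting: A' = {n}.


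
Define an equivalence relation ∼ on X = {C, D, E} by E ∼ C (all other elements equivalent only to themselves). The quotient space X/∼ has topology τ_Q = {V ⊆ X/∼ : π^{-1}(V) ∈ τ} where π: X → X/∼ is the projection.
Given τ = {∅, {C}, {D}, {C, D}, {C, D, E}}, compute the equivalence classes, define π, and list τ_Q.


X/∼ = {[C=E], [D]}; |τ_Q| = 3.

Equivalence classes: [C=E], [D].
Quotient map π: X → X/∼ sends C ↦ [C=E], D ↦ [D], E ↦ [C=E].
For each subset V ⊆ X/∼, compute π^{-1}(V) ⊆ X and check whether π^{-1}(V) ∈ τ. V is open in τ_Q iff π^{-1}(V) ∈ τ.
  V = {}: π^{-1}(V) = ∅ ∈ τ ✓.
  V = {[C=E]}: π^{-1}(V) = {C, E} ∉ τ ✗.
  V = {[D]}: π^{-1}(V) = {D} ∈ τ ✓.
  V = {[C=E], [D]}: π^{-1}(V) = {C, D, E} ∈ τ ✓.
Open sets in the quotient: τ_Q = {{}, {[D]}, {[C=E], [D]}} (3 elements).


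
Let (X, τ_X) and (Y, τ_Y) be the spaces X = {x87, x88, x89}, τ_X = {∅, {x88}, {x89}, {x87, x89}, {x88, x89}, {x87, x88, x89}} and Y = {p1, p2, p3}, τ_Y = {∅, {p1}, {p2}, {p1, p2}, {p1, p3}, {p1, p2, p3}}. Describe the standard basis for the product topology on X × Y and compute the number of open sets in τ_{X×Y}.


Basis B = {∅ × ∅, {x88} × {p1}, {x88} × {p2}, {x89} × {p1}, {x89} × {p2}, {x87, x89} × {p1}, {x87, x89} × {p2}, {x88} × {p1, p2}, {x88} × {p1, p3}, {x88, x89} × {p1}, {x88, x89} × {p2}, {x89} × {p1, p2}, {x89} × {p1, p3}, {x87, x88, x89} × {p1}, {x87, x88, x89} × {p2}, {x88} × {p1, p2, p3}, {x89} × {p1, p2, p3}, {x87, x89} × {p1, p2}, {x87, x89} × {p1, p3}, {x88, x89} × {p1, p2}, {x88, x89} × {p1, p3}, {x87, x89} × {p1, p2, p3}, {x87, x88, x89} × {p1, p2}, {x87, x88, x89} × {p1, p3}, {x88, x89} × {p1, p2, p3}, {x87, x88, x89} × {p1, p2, p3}}; |τ_{X×Y}| = 108.

Enumerate products U × V with U ∈ τ_X, V ∈ τ_Y (deduplicated):
  ∅ × ∅ = {} (∅)
  {x88} × {p1} = {(x88,p1)}
  {x88} × {p2} = {(x88,p2)}
  {x89} × {p1} = {(x89,p1)}
  {x89} × {p2} = {(x89,p2)}
  {x87, x89} × {p1} = {(x87,p1), (x89,p1)}
  {x87, x89} × {p2} = {(x87,p2), (x89,p2)}
  {x88} × {p1, p2} = {(x88,p1), (x88,p2)}
  {x88} × {p1, p3} = {(x88,p1), (x88,p3)}
  {x88, x89} × {p1} = {(x88,p1), (x89,p1)}
  {x88, x89} × {p2} = {(x88,p2), (x89,p2)}
  {x89} × {p1, p2} = {(x89,p1), (x89,p2)}
  {x89} × {p1, p3} = {(x89,p1), (x89,p3)}
  {x87, x88, x89} × {p1} = {(x87,p1), (x88,p1), (x89,p1)}
  {x87, x88, x89} × {p2} = {(x87,p2), (x88,p2), (x89,p2)}
  {x88} × {p1, p2, p3} = {(x88,p1), (x88,p2), (x88,p3)}
  {x89} × {p1, p2, p3} = {(x89,p1), (x89,p2), (x89,p3)}
  {x87, x89} × {p1, p2} = {(x87,p1), (x87,p2), (x89,p1), (x89,p2)}
  {x87, x89} × {p1, p3} = {(x87,p1), (x87,p3), (x89,p1), (x89,p3)}
  {x88, x89} × {p1, p2} = {(x88,p1), (x88,p2), (x89,p1), (x89,p2)}
  {x88, x89} × {p1, p3} = {(x88,p1), (x88,p3), (x89,p1), (x89,p3)}
  {x87, x89} × {p1, p2, p3} = {(x87,p1), (x87,p2), (x87,p3), (x89,p1), (x89,p2), (x89,p3)}
  {x87, x88, x89} × {p1, p2} = {(x87,p1), (x87,p2), (x88,p1), (x88,p2), (x89,p1), (x89,p2)}
  {x87, x88, x89} × {p1, p3} = {(x87,p1), (x87,p3), (x88,p1), (x88,p3), (x89,p1), (x89,p3)}
  {x88, x89} × {p1, p2, p3} = {(x88,p1), (x88,p2), (x88,p3), (x89,p1), (x89,p2), (x89,p3)}
  {x87, x88, x89} × {p1, p2, p3} = {(x87,p1), (x87,p2), (x87,p3), (x88,p1), (x88,p2), (x88,p3), (x89,p1), (x89,p2), (x89,p3)}
These 26 distinct sets form the basis B.
Close under arbitrary unions to get τ_{X×Y}; counting gives |τ_{X×Y}| = 108.


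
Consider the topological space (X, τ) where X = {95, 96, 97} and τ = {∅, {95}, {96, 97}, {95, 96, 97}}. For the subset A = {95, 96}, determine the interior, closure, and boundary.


int(A) = {95}, cl(A) = {95, 96, 97}, ∂A = {96, 97}.

Closed sets in (X, τ) are complements of opens:
  closed(X, τ) = {∅, {95}, {96, 97}, {95, 96, 97}}.
int(A) = ⋃ {U ∈ τ : U ⊆ A}. Opens contained in A: ∅, {95}.
Taking the union of these: int(A) = {95}.
cl(A) = ⋂ {C closed : A ⊆ C}. Closed sets containing A: {95, 96, 97}.
Intersecting these: cl(A) = {95, 96, 97}.
∂A = cl(A) ∖ int(A) = {95, 96, 97} ∖ {95} = {96, 97}.


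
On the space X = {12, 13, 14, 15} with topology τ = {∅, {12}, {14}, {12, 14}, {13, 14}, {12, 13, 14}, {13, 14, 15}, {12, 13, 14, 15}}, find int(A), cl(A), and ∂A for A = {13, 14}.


int(A) = {13, 14}, cl(A) = {13, 14, 15}, ∂A = {15}.

Closed sets in (X, τ) are complements of opens:
  closed(X, τ) = {∅, {12}, {15}, {12, 15}, {13, 15}, {12, 13, 15}, {13, 14, 15}, {12, 13, 14, 15}}.
int(A) = ⋃ {U ∈ τ : U ⊆ A}. Opens contained in A: ∅, {14}, {13, 14}.
Taking the union of these: int(A) = {13, 14}.
cl(A) = ⋂ {C closed : A ⊆ C}. Closed sets containing A: {13, 14, 15}, {12, 13, 14, 15}.
Intersecting these: cl(A) = {13, 14, 15}.
∂A = cl(A) ∖ int(A) = {13, 14, 15} ∖ {13, 14} = {15}.


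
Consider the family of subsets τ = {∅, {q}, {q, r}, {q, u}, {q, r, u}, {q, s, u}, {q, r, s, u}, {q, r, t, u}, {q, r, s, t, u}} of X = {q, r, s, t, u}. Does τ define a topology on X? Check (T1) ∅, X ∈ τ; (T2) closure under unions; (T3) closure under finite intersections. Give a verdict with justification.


τ IS a topology on X.

Axiom (T1): ∅ ∈ τ? Yes; X ∈ τ? Yes.
Axiom (T2/T3): check pairwise unions and intersections of members of τ.
All pairwise intersections and unions checked — each lies in τ. Therefore τ satisfies (T1), (T2), (T3): it IS a topology on X.
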